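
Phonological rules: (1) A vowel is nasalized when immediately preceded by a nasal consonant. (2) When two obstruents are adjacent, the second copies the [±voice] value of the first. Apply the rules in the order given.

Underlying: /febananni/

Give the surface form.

[febanãnnĩ]

Rule 1: /a/ after nasal /n/ → [ã]
Rule 1: /i/ after nasal /n/ → [ĩ]
After rule 1: febanãnnĩ
Rule 2: no segment meets the rule's conditions; no change.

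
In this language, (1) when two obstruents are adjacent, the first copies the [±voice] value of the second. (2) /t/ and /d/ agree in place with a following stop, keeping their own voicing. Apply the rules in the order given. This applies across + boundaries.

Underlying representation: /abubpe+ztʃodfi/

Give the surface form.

Rule 1: /b/ before /p/ (voiceless) → [p]
Rule 1: /z/ before /tʃ/ (voiceless) → [s]
Rule 1: /d/ before /f/ (voiceless) → [t]
After rule 1: abuppe+stʃotfi
Rule 2: no segment meets the rule's conditions; no change.

[abuppe+stʃotfi]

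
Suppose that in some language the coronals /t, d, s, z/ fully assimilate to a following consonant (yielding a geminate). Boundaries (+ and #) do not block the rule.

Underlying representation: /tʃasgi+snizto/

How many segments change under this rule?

/s/ before /g/ → [g] (total assimilation)
/s/ before /n/ → [n] (total assimilation)
/z/ before /t/ → [t] (total assimilation)
3 segments change.

3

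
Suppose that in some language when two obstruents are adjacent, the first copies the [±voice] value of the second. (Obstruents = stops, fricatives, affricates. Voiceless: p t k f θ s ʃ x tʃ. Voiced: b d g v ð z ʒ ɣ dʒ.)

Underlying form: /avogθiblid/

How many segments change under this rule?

/g/ before /θ/ (voiceless) → [k]
1 segment changes.

1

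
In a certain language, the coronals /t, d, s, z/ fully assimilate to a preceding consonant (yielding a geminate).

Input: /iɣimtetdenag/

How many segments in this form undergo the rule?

/t/ after /m/ → [m] (total assimilation)
/d/ after /t/ → [t] (total assimilation)
2 segments change.

2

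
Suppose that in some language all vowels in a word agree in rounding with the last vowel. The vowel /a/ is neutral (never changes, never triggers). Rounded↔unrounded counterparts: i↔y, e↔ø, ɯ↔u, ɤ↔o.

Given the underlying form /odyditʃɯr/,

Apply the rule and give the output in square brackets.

[ɤdiditʃɯr]

/o/ harmonizes with /ɯ/ ([-round]) → [ɤ]
/y/ harmonizes with /ɯ/ ([-round]) → [i]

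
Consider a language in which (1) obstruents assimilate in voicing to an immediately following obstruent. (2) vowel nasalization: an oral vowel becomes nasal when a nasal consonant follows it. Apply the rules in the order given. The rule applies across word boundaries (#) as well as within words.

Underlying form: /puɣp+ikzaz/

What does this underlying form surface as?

Rule 1: /ɣ/ before /p/ (voiceless) → [x]
Rule 1: /k/ before /z/ (voiced) → [g]
After rule 1: puxp+igzaz
Rule 2: no segment meets the rule's conditions; no change.

[puxp+igzaz]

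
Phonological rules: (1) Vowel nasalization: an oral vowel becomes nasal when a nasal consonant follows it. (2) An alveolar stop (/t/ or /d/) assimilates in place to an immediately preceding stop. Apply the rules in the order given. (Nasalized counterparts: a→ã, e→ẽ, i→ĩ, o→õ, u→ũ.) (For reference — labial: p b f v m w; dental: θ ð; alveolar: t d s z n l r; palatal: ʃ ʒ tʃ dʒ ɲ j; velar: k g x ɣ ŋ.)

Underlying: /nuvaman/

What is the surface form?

[nuvãmãn]

Rule 1: /a/ before nasal /m/ → [ã]
Rule 1: /a/ before nasal /n/ → [ã]
After rule 1: nuvãmãn
Rule 2: no segment meets the rule's conditions; no change.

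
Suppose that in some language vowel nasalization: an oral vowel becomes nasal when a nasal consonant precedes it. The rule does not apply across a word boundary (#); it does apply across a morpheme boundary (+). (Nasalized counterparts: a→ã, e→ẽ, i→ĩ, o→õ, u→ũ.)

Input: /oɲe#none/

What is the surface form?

[oɲẽ#nõnẽ]

/e/ after nasal /ɲ/ → [ẽ]
/o/ after nasal /n/ → [õ]
/e/ after nasal /n/ → [ẽ]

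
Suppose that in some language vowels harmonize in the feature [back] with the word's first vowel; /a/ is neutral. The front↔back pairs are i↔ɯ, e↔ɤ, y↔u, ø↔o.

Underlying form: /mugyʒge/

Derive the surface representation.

/y/ harmonizes with /u/ ([+back]) → [u]
/e/ harmonizes with /u/ ([+back]) → [ɤ]

[muguʒgɤ]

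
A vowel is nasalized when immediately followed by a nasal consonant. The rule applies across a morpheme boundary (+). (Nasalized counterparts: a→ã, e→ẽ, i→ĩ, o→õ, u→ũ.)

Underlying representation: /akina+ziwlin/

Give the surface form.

[akĩna+ziwlĩn]

/i/ before nasal /n/ → [ĩ]
/i/ before nasal /n/ → [ĩ]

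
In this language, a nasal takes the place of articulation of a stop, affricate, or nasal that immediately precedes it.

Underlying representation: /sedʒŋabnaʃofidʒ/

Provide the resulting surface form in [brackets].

[sedʒɲabmaʃofidʒ]

/ŋ/ after /dʒ/ (palatal) → [ɲ]
/n/ after /b/ (labial) → [m]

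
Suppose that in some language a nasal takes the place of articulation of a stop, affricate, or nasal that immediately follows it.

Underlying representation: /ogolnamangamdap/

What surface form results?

[ogolnamaŋgandap]

/n/ before /g/ (velar) → [ŋ]
/m/ before /d/ (alveolar) → [n]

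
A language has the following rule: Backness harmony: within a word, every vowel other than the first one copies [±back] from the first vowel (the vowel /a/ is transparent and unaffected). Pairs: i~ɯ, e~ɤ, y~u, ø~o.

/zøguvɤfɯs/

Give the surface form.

/u/ harmonizes with /ø/ ([-back]) → [y]
/ɤ/ harmonizes with /ø/ ([-back]) → [e]
/ɯ/ harmonizes with /ø/ ([-back]) → [i]

[zøgyvefis]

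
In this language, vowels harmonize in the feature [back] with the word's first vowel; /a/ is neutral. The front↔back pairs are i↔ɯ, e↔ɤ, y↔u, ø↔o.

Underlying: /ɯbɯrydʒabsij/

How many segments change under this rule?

2

/y/ harmonizes with /ɯ/ ([+back]) → [u]
/i/ harmonizes with /ɯ/ ([+back]) → [ɯ]
2 segments change.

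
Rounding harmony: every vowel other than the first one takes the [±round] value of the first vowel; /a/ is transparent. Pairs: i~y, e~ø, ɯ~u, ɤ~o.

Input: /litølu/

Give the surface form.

/ø/ harmonizes with /i/ ([-round]) → [e]
/u/ harmonizes with /i/ ([-round]) → [ɯ]

[litelɯ]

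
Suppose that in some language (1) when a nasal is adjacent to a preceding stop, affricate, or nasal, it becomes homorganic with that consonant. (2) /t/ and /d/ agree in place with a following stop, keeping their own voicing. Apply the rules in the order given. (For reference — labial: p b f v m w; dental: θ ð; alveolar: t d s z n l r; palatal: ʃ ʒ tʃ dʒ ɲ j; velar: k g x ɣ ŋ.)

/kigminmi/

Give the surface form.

[kigŋinni]

Rule 1: /m/ after /g/ (velar) → [ŋ]
Rule 1: /m/ after /n/ (alveolar) → [n]
After rule 1: kigŋinni
Rule 2: no segment meets the rule's conditions; no change.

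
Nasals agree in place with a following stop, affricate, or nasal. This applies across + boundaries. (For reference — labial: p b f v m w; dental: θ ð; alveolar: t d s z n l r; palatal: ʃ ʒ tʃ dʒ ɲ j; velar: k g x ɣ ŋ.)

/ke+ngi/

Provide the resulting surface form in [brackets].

/n/ before /g/ (velar) → [ŋ]

[ke+ŋgi]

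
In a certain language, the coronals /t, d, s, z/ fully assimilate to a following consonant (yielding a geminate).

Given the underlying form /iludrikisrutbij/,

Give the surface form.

/d/ before /r/ → [r] (total assimilation)
/s/ before /r/ → [r] (total assimilation)
/t/ before /b/ → [b] (total assimilation)

[ilurrikirrubbij]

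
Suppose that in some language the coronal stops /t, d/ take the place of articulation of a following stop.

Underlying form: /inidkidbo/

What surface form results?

/d/ before /k/ (velar) → [g]
/d/ before /b/ (labial) → [b]

[inigkibbo]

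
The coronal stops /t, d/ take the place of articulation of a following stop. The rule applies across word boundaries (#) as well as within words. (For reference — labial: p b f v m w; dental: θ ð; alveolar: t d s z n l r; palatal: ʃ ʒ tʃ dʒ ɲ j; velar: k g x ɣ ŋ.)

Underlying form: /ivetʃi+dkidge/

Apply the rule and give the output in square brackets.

[ivetʃi+gkigge]

/d/ before /k/ (velar) → [g]
/d/ before /g/ (velar) → [g]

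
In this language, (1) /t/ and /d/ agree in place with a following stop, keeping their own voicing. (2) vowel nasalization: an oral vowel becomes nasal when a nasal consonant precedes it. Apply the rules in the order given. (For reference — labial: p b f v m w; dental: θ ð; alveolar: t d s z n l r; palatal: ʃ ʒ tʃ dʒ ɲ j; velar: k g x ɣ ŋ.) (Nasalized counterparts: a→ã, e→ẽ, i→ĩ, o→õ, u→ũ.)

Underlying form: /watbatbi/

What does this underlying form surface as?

Rule 1: /t/ before /b/ (labial) → [p]
Rule 1: /t/ before /b/ (labial) → [p]
After rule 1: wapbapbi
Rule 2: no segment meets the rule's conditions; no change.

[wapbapbi]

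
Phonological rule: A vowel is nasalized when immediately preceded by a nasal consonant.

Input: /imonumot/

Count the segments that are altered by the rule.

3

/o/ after nasal /m/ → [õ]
/u/ after nasal /n/ → [ũ]
/o/ after nasal /m/ → [õ]
3 segments change.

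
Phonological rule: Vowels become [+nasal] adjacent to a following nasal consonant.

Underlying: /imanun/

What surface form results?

[ĩmãnũn]

/i/ before nasal /m/ → [ĩ]
/a/ before nasal /n/ → [ã]
/u/ before nasal /n/ → [ũ]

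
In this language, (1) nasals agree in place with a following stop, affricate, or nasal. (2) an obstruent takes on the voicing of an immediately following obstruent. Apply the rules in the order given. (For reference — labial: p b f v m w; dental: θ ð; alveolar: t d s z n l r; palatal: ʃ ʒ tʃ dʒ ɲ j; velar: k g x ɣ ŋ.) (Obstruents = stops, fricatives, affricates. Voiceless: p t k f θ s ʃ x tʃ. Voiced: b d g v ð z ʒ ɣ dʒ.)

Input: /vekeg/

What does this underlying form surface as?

[vekeg]

Rule 1: no segment meets the rule's conditions; no change.
After rule 1: vekeg
Rule 2: no segment meets the rule's conditions; no change.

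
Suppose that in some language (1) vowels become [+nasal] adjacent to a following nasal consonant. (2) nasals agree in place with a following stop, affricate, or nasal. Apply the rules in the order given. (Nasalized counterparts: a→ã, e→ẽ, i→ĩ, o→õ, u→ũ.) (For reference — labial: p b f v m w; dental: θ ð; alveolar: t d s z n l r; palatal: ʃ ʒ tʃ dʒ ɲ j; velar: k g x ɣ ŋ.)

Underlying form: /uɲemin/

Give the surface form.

[ũɲẽmĩn]

Rule 1: /u/ before nasal /ɲ/ → [ũ]
Rule 1: /e/ before nasal /m/ → [ẽ]
Rule 1: /i/ before nasal /n/ → [ĩ]
After rule 1: ũɲẽmĩn
Rule 2: no segment meets the rule's conditions; no change.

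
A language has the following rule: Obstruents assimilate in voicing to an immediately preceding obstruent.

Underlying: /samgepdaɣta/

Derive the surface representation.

/d/ after /p/ (voiceless) → [t]
/t/ after /ɣ/ (voiced) → [d]

[samgeptaɣda]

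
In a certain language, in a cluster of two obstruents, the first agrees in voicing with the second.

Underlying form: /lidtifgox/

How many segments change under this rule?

/d/ before /t/ (voiceless) → [t]
/f/ before /g/ (voiced) → [v]
2 segments change.

2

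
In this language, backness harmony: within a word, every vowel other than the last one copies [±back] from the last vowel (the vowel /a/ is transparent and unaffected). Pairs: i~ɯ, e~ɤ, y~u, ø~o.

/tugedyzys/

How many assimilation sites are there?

/u/ harmonizes with /y/ ([-back]) → [y]
1 segment changes.

1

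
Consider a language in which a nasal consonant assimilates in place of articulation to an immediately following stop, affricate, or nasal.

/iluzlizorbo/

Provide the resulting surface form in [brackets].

[iluzlizorbo]

no segment meets the rule's conditions; no change.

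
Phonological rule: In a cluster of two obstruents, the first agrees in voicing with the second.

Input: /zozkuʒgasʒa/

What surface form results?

[zoskuʒgazʒa]

/z/ before /k/ (voiceless) → [s]
/s/ before /ʒ/ (voiced) → [z]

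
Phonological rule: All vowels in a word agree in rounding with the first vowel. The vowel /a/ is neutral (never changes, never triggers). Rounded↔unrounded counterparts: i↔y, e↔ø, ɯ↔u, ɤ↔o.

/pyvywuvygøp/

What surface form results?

no segment meets the rule's conditions; no change.

[pyvywuvygøp]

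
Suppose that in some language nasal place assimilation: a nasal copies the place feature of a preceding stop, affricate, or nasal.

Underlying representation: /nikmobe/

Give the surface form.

[nikŋobe]

/m/ after /k/ (velar) → [ŋ]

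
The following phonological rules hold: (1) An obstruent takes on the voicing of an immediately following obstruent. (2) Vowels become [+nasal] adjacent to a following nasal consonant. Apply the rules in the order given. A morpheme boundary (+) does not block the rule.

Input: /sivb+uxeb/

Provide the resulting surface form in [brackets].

Rule 1: no segment meets the rule's conditions; no change.
After rule 1: sivb+uxeb
Rule 2: no segment meets the rule's conditions; no change.

[sivb+uxeb]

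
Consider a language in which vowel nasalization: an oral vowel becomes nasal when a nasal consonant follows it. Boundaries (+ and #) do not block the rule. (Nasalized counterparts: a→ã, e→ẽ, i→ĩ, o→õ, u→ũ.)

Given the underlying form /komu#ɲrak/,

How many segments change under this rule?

/o/ before nasal /m/ → [õ]
/u/ before nasal /ɲ/ → [ũ]
2 segments change.

2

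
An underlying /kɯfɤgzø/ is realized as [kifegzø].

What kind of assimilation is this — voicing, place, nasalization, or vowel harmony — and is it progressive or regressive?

/ɯ/→[i] /ɤ/→[e].
Vowels agree with the last vowel, so the harmony is regressive.

vowel harmony, regressive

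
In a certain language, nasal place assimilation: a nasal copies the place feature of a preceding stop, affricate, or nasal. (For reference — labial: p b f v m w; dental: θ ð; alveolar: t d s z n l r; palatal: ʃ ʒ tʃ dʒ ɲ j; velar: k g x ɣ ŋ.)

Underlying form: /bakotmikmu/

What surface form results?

[bakotnikŋu]

/m/ after /t/ (alveolar) → [n]
/m/ after /k/ (velar) → [ŋ]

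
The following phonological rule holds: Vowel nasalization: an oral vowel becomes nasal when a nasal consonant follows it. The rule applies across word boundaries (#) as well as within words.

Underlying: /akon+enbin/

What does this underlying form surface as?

[akõn+ẽnbĩn]

/o/ before nasal /n/ → [õ]
/e/ before nasal /n/ → [ẽ]
/i/ before nasal /n/ → [ĩ]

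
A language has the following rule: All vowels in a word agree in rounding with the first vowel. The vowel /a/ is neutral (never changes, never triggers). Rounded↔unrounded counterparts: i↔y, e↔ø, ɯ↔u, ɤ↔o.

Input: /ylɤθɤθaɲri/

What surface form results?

/ɤ/ harmonizes with /y/ ([+round]) → [o]
/ɤ/ harmonizes with /y/ ([+round]) → [o]
/i/ harmonizes with /y/ ([+round]) → [y]

[yloθoθaɲry]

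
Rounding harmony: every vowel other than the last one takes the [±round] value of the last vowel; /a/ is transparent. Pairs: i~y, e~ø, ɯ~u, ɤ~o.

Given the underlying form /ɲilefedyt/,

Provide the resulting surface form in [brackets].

[ɲyløfødyt]

/i/ harmonizes with /y/ ([+round]) → [y]
/e/ harmonizes with /y/ ([+round]) → [ø]
/e/ harmonizes with /y/ ([+round]) → [ø]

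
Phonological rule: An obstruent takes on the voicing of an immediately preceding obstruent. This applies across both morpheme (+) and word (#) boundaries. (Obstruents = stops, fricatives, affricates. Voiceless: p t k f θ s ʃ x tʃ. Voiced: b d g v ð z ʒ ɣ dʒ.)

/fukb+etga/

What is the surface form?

/b/ after /k/ (voiceless) → [p]
/g/ after /t/ (voiceless) → [k]

[fukp+etka]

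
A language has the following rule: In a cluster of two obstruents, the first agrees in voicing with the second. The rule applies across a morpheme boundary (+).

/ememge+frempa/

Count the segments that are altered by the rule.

No segment meets the rule's conditions.

0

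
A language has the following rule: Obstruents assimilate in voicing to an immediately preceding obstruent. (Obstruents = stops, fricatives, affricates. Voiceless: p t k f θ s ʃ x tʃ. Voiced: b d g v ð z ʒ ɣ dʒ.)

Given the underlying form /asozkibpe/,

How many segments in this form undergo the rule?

2

/k/ after /z/ (voiced) → [g]
/p/ after /b/ (voiced) → [b]
2 segments change.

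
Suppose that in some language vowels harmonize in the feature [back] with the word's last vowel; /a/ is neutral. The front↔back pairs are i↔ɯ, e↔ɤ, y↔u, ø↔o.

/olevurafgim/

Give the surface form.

[ølevyrafgim]

/o/ harmonizes with /i/ ([-back]) → [ø]
/u/ harmonizes with /i/ ([-back]) → [y]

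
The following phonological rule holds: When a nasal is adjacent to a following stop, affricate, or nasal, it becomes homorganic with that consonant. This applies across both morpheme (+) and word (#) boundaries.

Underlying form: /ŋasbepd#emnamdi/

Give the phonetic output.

/m/ before /n/ (alveolar) → [n]
/m/ before /d/ (alveolar) → [n]

[ŋasbepd#ennandi]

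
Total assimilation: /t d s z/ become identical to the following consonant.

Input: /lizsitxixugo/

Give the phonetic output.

[lissixxixugo]

/z/ before /s/ → [s] (total assimilation)
/t/ before /x/ → [x] (total assimilation)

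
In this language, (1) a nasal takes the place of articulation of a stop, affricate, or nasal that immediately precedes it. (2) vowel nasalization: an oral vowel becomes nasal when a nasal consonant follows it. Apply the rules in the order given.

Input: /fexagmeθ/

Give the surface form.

Rule 1: /m/ after /g/ (velar) → [ŋ]
After rule 1: fexagŋeθ
Rule 2: no segment meets the rule's conditions; no change.

[fexagŋeθ]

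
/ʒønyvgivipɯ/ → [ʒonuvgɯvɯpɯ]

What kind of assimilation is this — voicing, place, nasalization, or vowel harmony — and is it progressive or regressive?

/ø/→[o] /y/→[u] /i/→[ɯ] /i/→[ɯ].
Vowels agree with the last vowel, so the harmony is regressive.

vowel harmony, regressive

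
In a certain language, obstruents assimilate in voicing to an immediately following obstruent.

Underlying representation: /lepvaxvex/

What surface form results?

[lebvaɣvex]

/p/ before /v/ (voiced) → [b]
/x/ before /v/ (voiced) → [ɣ]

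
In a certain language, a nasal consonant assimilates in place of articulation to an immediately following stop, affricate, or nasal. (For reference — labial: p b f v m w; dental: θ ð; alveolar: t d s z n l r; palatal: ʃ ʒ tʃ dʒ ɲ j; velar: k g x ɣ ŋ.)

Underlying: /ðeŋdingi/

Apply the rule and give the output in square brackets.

[ðendiŋgi]

/ŋ/ before /d/ (alveolar) → [n]
/n/ before /g/ (velar) → [ŋ]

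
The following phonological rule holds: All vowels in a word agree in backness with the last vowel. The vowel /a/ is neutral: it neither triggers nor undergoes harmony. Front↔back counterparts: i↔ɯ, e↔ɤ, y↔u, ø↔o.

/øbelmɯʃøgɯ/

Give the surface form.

[obɤlmɯʃogɯ]

/ø/ harmonizes with /ɯ/ ([+back]) → [o]
/e/ harmonizes with /ɯ/ ([+back]) → [ɤ]
/ø/ harmonizes with /ɯ/ ([+back]) → [o]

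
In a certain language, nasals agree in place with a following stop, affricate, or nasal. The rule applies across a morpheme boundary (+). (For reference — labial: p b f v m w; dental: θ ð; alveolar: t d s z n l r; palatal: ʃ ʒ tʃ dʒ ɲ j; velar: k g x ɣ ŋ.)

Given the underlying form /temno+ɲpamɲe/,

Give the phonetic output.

[tenno+mpaɲɲe]

/m/ before /n/ (alveolar) → [n]
/ɲ/ before /p/ (labial) → [m]
/m/ before /ɲ/ (palatal) → [ɲ]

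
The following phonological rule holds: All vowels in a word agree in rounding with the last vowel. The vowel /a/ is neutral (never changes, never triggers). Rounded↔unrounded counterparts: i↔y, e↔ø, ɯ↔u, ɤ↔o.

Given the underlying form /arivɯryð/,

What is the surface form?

/i/ harmonizes with /y/ ([+round]) → [y]
/ɯ/ harmonizes with /y/ ([+round]) → [u]

[aryvuryð]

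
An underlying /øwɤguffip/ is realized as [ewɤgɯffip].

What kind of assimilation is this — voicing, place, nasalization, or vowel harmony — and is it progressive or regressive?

/ø/→[e] /u/→[ɯ].
Vowels agree with the last vowel, so the harmony is regressive.

vowel harmony, regressive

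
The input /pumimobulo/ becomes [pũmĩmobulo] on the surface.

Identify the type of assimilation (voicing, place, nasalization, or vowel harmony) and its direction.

/u/→[ũ] /i/→[ĩ].
Each target copies a feature from the following segment, so the direction is regressive.

nasalization, regressive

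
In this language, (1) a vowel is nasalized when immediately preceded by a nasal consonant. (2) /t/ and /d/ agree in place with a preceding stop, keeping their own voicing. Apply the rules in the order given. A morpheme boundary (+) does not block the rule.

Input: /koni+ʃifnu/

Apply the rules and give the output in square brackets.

Rule 1: /i/ after nasal /n/ → [ĩ]
Rule 1: /u/ after nasal /n/ → [ũ]
After rule 1: konĩ+ʃifnũ
Rule 2: no segment meets the rule's conditions; no change.

[konĩ+ʃifnũ]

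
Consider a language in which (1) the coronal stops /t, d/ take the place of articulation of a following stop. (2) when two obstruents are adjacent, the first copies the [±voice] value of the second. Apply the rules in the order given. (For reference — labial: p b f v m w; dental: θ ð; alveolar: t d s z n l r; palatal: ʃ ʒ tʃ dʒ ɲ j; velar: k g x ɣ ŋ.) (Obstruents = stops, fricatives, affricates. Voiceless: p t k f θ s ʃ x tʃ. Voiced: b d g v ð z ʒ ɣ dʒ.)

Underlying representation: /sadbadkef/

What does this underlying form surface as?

[sabbakkef]

Rule 1: /d/ before /b/ (labial) → [b]
Rule 1: /d/ before /k/ (velar) → [g]
After rule 1: sabbagkef
Rule 2: /g/ before /k/ (voiceless) → [k]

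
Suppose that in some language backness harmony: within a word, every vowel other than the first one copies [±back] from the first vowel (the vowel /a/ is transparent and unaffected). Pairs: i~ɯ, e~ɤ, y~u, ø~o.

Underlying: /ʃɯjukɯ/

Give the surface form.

[ʃɯjukɯ]

no segment meets the rule's conditions; no change.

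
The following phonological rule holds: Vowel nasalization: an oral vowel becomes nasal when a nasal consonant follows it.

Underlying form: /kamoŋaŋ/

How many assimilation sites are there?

3

/a/ before nasal /m/ → [ã]
/o/ before nasal /ŋ/ → [õ]
/a/ before nasal /ŋ/ → [ã]
3 segments change.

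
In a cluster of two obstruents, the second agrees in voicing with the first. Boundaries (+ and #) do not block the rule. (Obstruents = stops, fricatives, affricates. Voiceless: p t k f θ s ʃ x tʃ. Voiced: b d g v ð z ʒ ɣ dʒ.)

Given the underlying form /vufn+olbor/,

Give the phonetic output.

no segment meets the rule's conditions; no change.

[vufn+olbor]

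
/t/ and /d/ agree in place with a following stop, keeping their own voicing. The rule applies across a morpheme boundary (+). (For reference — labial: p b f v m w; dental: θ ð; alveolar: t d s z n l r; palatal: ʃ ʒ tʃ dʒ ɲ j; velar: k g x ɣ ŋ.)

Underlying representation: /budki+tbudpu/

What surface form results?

[bugki+pbubpu]

/d/ before /k/ (velar) → [g]
/t/ before /b/ (labial) → [p]
/d/ before /p/ (labial) → [b]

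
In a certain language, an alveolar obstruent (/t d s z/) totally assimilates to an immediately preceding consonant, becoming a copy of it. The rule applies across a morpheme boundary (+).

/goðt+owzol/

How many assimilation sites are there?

/t/ after /ð/ → [ð] (total assimilation)
/z/ after /w/ → [w] (total assimilation)
2 segments change.

2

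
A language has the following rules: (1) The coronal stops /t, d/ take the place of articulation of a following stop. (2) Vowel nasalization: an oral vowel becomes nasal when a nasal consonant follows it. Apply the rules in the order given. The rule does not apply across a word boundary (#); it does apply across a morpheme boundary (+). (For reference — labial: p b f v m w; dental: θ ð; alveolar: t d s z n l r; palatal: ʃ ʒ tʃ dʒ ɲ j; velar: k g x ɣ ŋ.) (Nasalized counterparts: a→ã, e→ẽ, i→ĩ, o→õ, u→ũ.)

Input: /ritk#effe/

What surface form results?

[rikk#effe]

Rule 1: /t/ before /k/ (velar) → [k]
After rule 1: rikk#effe
Rule 2: no segment meets the rule's conditions; no change.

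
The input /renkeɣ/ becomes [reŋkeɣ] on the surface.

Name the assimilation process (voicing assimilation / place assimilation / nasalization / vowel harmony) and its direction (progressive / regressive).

/n/→[ŋ].
Each target copies a feature from the following segment, so the direction is regressive.

place assimilation, regressive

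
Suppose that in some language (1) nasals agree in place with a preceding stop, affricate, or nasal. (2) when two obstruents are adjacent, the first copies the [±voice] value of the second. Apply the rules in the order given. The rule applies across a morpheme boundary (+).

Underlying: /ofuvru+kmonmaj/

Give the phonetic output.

[ofuvru+kŋonnaj]

Rule 1: /m/ after /k/ (velar) → [ŋ]
Rule 1: /m/ after /n/ (alveolar) → [n]
After rule 1: ofuvru+kŋonnaj
Rule 2: no segment meets the rule's conditions; no change.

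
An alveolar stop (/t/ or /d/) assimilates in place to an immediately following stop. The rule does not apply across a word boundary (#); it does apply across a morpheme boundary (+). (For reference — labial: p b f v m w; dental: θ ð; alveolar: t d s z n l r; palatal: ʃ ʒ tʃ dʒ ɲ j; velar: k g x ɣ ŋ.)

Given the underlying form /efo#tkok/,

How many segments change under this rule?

1

/t/ before /k/ (velar) → [k]
1 segment changes.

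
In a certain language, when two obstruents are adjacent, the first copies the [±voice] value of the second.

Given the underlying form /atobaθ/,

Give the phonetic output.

[atobaθ]

no segment meets the rule's conditions; no change.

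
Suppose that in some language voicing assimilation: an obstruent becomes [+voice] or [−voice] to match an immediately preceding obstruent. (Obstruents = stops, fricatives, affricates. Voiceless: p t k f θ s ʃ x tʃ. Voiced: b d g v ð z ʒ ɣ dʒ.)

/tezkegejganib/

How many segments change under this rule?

/k/ after /z/ (voiced) → [g]
1 segment changes.

1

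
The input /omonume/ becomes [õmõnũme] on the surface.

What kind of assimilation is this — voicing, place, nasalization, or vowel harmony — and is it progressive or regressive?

/o/→[õ] /o/→[õ] /u/→[ũ].
Each target copies a feature from the following segment, so the direction is regressive.

nasalization, regressive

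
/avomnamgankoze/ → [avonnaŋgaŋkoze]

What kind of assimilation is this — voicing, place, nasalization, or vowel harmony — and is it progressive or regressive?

place assimilation, regressive

/m/→[n] /m/→[ŋ] /n/→[ŋ].
Each target copies a feature from the following segment, so the direction is regressive.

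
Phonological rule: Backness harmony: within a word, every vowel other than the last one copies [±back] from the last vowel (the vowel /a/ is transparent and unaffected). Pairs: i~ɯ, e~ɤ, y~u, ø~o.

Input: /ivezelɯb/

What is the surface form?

[ɯvɤzɤlɯb]

/i/ harmonizes with /ɯ/ ([+back]) → [ɯ]
/e/ harmonizes with /ɯ/ ([+back]) → [ɤ]
/e/ harmonizes with /ɯ/ ([+back]) → [ɤ]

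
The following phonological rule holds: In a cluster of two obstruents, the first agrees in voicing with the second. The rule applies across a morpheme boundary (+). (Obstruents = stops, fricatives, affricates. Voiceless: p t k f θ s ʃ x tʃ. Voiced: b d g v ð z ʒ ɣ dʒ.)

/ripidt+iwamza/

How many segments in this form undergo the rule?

1

/d/ before /t/ (voiceless) → [t]
1 segment changes.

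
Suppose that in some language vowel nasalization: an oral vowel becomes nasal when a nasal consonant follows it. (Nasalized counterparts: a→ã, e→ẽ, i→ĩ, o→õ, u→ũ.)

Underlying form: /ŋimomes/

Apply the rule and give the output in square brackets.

/i/ before nasal /m/ → [ĩ]
/o/ before nasal /m/ → [õ]

[ŋĩmõmes]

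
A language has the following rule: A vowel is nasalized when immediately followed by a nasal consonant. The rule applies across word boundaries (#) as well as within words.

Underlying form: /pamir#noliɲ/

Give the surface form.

[pãmir#nolĩɲ]

/a/ before nasal /m/ → [ã]
/i/ before nasal /ɲ/ → [ĩ]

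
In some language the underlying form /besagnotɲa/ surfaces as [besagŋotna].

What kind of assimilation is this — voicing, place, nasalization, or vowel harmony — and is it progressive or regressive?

/n/→[ŋ] /ɲ/→[n].
Each target copies a feature from the preceding segment, so the direction is progressive.

place assimilation, progressive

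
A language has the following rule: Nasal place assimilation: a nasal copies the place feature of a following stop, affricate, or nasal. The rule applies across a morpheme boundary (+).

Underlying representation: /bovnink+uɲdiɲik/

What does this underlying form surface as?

[bovniŋk+undiɲik]

/n/ before /k/ (velar) → [ŋ]
/ɲ/ before /d/ (alveolar) → [n]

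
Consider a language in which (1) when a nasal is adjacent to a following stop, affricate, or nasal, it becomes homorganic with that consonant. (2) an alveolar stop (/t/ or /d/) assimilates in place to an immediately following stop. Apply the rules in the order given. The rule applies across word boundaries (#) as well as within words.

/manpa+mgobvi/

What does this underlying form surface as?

Rule 1: /n/ before /p/ (labial) → [m]
Rule 1: /m/ before /g/ (velar) → [ŋ]
After rule 1: mampa+ŋgobvi
Rule 2: no segment meets the rule's conditions; no change.

[mampa+ŋgobvi]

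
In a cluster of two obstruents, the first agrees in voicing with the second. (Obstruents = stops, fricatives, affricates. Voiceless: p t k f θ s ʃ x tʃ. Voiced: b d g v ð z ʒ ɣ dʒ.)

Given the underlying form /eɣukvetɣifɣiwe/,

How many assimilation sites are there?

3

/k/ before /v/ (voiced) → [g]
/t/ before /ɣ/ (voiced) → [d]
/f/ before /ɣ/ (voiced) → [v]
3 segments change.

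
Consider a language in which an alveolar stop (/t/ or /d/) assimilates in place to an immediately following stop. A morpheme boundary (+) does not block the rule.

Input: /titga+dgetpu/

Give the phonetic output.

[tikga+ggeppu]

/t/ before /g/ (velar) → [k]
/d/ before /g/ (velar) → [g]
/t/ before /p/ (labial) → [p]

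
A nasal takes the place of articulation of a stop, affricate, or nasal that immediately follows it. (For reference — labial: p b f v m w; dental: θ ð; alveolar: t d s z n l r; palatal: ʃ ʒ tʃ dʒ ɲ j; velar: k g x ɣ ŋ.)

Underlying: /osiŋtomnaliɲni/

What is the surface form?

/ŋ/ before /t/ (alveolar) → [n]
/m/ before /n/ (alveolar) → [n]
/ɲ/ before /n/ (alveolar) → [n]

[osintonnalinni]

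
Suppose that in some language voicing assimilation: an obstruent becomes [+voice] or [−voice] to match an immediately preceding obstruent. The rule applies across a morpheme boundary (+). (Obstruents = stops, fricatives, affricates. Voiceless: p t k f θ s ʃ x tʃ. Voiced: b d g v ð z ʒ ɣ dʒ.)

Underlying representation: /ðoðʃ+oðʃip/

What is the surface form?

[ðoðʒ+oðʒip]

/ʃ/ after /ð/ (voiced) → [ʒ]
/ʃ/ after /ð/ (voiced) → [ʒ]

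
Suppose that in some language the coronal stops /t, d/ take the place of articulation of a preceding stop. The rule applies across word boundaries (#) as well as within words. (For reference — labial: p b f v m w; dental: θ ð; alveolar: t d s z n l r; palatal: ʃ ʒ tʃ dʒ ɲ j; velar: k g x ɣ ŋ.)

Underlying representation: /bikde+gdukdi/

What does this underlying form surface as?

/d/ after /k/ (velar) → [g]
/d/ after /g/ (velar) → [g]
/d/ after /k/ (velar) → [g]

[bikge+ggukgi]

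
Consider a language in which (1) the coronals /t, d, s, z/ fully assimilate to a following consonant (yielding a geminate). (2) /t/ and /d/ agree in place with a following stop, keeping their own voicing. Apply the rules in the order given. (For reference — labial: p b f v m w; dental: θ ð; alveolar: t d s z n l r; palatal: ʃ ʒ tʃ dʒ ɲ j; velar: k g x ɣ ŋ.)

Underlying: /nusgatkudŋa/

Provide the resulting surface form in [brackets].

[nuggakkuŋŋa]

Rule 1: /s/ before /g/ → [g] (total assimilation)
Rule 1: /t/ before /k/ → [k] (total assimilation)
Rule 1: /d/ before /ŋ/ → [ŋ] (total assimilation)
After rule 1: nuggakkuŋŋa
Rule 2: no segment meets the rule's conditions; no change.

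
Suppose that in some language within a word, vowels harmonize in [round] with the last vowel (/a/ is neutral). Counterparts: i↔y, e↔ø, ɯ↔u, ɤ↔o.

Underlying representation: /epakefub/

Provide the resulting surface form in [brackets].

/e/ harmonizes with /u/ ([+round]) → [ø]
/e/ harmonizes with /u/ ([+round]) → [ø]

[øpakøfub]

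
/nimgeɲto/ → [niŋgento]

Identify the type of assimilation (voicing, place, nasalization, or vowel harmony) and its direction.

place assimilation, regressive

/m/→[ŋ] /ɲ/→[n].
Each target copies a feature from the following segment, so the direction is regressive.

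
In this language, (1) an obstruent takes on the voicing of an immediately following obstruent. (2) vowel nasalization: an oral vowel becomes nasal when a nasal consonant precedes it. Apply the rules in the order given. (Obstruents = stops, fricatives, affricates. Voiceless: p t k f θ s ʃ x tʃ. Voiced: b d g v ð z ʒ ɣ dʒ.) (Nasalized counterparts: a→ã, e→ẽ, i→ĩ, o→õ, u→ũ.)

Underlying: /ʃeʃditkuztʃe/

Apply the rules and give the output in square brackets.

Rule 1: /ʃ/ before /d/ (voiced) → [ʒ]
Rule 1: /z/ before /tʃ/ (voiceless) → [s]
After rule 1: ʃeʒditkustʃe
Rule 2: no segment meets the rule's conditions; no change.

[ʃeʒditkustʃe]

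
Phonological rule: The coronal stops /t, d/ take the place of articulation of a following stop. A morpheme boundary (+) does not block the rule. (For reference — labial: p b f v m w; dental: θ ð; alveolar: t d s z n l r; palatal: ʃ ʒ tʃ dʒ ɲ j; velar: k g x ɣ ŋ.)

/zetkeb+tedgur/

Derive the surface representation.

[zekkeb+teggur]

/t/ before /k/ (velar) → [k]
/d/ before /g/ (velar) → [g]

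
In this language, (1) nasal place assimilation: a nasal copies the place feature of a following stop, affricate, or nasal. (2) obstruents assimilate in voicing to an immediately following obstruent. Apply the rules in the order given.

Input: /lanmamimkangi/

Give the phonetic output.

[lammamiŋkaŋgi]

Rule 1: /n/ before /m/ (labial) → [m]
Rule 1: /m/ before /k/ (velar) → [ŋ]
Rule 1: /n/ before /g/ (velar) → [ŋ]
After rule 1: lammamiŋkaŋgi
Rule 2: no segment meets the rule's conditions; no change.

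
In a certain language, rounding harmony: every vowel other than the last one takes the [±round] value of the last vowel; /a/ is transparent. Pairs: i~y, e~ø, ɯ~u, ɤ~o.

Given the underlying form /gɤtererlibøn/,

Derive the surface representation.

/ɤ/ harmonizes with /ø/ ([+round]) → [o]
/e/ harmonizes with /ø/ ([+round]) → [ø]
/e/ harmonizes with /ø/ ([+round]) → [ø]
/i/ harmonizes with /ø/ ([+round]) → [y]

[gotørørlybøn]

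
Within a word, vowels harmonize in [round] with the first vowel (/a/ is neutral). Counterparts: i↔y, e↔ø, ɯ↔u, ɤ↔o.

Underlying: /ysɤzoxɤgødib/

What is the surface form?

/ɤ/ harmonizes with /y/ ([+round]) → [o]
/ɤ/ harmonizes with /y/ ([+round]) → [o]
/i/ harmonizes with /y/ ([+round]) → [y]

[ysozoxogødyb]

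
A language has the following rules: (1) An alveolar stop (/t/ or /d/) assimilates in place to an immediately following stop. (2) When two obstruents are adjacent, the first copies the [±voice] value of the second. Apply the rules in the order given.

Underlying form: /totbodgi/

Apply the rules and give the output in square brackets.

Rule 1: /t/ before /b/ (labial) → [p]
Rule 1: /d/ before /g/ (velar) → [g]
After rule 1: topboggi
Rule 2: /p/ before /b/ (voiced) → [b]

[tobboggi]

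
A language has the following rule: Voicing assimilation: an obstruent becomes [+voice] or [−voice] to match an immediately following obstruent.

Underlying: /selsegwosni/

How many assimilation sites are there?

0

No segment meets the rule's conditions.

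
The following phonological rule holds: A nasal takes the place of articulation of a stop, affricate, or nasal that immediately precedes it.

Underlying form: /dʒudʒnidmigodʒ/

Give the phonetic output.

[dʒudʒɲidnigodʒ]

/n/ after /dʒ/ (palatal) → [ɲ]
/m/ after /d/ (alveolar) → [n]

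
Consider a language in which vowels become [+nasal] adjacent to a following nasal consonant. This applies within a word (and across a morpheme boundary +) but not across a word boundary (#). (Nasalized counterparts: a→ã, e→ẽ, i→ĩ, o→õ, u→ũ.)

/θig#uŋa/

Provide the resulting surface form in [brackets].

[θig#ũŋa]

/u/ before nasal /ŋ/ → [ũ]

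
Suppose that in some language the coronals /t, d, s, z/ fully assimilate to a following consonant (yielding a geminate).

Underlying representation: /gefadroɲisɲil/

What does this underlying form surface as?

[gefarroɲiɲɲil]

/d/ before /r/ → [r] (total assimilation)
/s/ before /ɲ/ → [ɲ] (total assimilation)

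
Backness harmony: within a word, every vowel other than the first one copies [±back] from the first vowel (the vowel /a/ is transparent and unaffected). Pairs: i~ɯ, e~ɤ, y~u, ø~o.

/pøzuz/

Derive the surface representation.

[pøzyz]

/u/ harmonizes with /ø/ ([-back]) → [y]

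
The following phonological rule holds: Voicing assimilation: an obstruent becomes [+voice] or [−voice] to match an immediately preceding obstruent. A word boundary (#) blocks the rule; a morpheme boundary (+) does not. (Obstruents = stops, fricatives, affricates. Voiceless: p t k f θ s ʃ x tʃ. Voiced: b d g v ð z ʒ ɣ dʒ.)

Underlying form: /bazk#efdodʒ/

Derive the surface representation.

[bazg#eftodʒ]

/k/ after /z/ (voiced) → [g]
/d/ after /f/ (voiceless) → [t]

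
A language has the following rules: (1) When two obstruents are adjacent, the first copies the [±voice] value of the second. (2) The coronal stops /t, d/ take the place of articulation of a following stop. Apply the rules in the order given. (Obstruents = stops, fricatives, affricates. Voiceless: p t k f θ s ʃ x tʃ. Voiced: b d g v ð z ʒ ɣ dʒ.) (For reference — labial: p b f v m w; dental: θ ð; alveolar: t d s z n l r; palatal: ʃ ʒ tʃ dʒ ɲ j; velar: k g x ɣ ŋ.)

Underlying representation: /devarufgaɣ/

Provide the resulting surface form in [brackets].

Rule 1: /f/ before /g/ (voiced) → [v]
After rule 1: devaruvgaɣ
Rule 2: no segment meets the rule's conditions; no change.

[devaruvgaɣ]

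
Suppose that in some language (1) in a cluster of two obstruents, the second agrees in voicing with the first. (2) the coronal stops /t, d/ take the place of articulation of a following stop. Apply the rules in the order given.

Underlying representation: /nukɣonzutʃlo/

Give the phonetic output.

Rule 1: /ɣ/ after /k/ (voiceless) → [x]
After rule 1: nukxonzutʃlo
Rule 2: no segment meets the rule's conditions; no change.

[nukxonzutʃlo]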